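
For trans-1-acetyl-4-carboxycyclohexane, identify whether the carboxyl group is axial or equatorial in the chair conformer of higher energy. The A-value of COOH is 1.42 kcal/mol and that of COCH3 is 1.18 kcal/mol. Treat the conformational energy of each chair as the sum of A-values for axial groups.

axial

C1 and C4 have opposite parity, so for the trans isomer the two substituents are e,e in one chair and a,a in the other.
Chair I (carboxyl axial, acetyl axial): E = 2.60 kcal/mol.
Chair II (carboxyl equatorial, acetyl equatorial): E = 0.00 kcal/mol.
Chair I is the less stable (higher-energy) conformer, and in that chair the carboxyl group is axial.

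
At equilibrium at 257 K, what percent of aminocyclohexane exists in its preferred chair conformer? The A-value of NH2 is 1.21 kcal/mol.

One chair has the amino group axial (E = 1.21 kcal/mol) and the other has it equatorial (E = 0).
ΔG = 1.21 kcal/mol between the two chairs.
K = exp(ΔG/RT) with R = 1.987×10⁻³ kcal mol⁻¹ K⁻¹ and T = 257 K gives K ≈ 10.7.
Fraction in the lower-energy chair = K/(K+1) = 91.4%.

91.4%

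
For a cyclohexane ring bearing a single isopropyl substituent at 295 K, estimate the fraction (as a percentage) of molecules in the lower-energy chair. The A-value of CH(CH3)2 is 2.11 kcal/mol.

One chair has the isopropyl group axial (E = 2.11 kcal/mol) and the other has it equatorial (E = 0).
ΔG = 2.11 kcal/mol between the two chairs.
K = exp(ΔG/RT) with R = 1.987×10⁻³ kcal mol⁻¹ K⁻¹ and T = 295 K gives K ≈ 36.6.
Fraction in the lower-energy chair = K/(K+1) = 97.3%.

97.3%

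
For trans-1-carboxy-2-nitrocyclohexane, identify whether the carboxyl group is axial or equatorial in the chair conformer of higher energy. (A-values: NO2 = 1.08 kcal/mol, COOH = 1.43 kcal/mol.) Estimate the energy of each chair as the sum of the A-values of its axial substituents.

axial

C1 and C2 have opposite parity, so for the trans isomer the two substituents are e,e in one chair and a,a in the other.
Chair I (nitro axial, carboxyl axial): E = 2.51 kcal/mol.
Chair II (nitro equatorial, carboxyl equatorial): E = 0.00 kcal/mol.
Chair I is the less stable (higher-energy) conformer, and in that chair the carboxyl group is axial.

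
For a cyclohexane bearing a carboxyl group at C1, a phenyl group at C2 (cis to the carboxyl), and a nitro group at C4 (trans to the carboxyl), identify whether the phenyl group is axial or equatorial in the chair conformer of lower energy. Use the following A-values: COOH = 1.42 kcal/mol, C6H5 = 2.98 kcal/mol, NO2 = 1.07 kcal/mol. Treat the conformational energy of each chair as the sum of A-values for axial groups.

equatorial

Chair I (carboxyl axial, phenyl equatorial, nitro axial): E = 2.49 kcal/mol.
Chair II (carboxyl equatorial, phenyl axial, nitro equatorial): E = 2.98 kcal/mol.
Chair I is the more stable (lower-energy) conformer, and in that chair the phenyl group is equatorial.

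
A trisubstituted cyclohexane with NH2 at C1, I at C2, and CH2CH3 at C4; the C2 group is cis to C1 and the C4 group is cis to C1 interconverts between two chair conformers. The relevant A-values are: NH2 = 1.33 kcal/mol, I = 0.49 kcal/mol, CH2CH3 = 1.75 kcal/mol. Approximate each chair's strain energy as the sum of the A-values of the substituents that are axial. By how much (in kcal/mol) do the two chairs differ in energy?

Chair I (amino axial, iodo equatorial, ethyl equatorial): E = 1.33 kcal/mol.
Chair II (amino equatorial, iodo axial, ethyl axial): E = 2.24 kcal/mol.
ΔE = 2.24 − 1.33 = 0.91 kcal/mol; chair I is more stable.

0.91 kcal/mol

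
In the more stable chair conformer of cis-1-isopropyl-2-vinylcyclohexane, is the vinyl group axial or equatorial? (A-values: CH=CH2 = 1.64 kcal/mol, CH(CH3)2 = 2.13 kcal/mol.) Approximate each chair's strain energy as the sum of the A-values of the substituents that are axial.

axial

C1 and C2 have opposite parity, so for the cis isomer the two substituents are one axial and one equatorial in each chair.
Chair I (vinyl axial, isopropyl equatorial): E = 1.64 kcal/mol.
Chair II (vinyl equatorial, isopropyl axial): E = 2.13 kcal/mol.
Chair I is the more stable (lower-energy) conformer, and in that chair the vinyl group is axial.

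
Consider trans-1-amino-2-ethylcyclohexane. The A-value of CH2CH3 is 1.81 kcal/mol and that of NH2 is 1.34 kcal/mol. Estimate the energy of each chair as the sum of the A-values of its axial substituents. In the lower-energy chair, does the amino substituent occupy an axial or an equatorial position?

C1 and C2 have opposite parity, so for the trans isomer the two substituents are e,e in one chair and a,a in the other.
Chair I (ethyl axial, amino axial): E = 3.15 kcal/mol.
Chair II (ethyl equatorial, amino equatorial): E = 0.00 kcal/mol.
Chair II is the more stable (lower-energy) conformer, and in that chair the amino group is equatorial.

equatorial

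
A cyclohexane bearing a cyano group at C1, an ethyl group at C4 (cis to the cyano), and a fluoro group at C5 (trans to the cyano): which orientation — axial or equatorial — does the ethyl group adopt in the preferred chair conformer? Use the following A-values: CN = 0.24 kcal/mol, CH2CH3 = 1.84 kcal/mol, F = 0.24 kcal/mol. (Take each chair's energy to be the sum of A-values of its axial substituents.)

equatorial

Chair I (cyano axial, ethyl equatorial, fluoro equatorial): E = 0.24 kcal/mol.
Chair II (cyano equatorial, ethyl axial, fluoro axial): E = 2.08 kcal/mol.
Chair I is the more stable (lower-energy) conformer, and in that chair the ethyl group is equatorial.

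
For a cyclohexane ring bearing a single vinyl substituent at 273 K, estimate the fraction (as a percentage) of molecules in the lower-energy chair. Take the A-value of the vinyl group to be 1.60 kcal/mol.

One chair has the vinyl group axial (E = 1.60 kcal/mol) and the other has it equatorial (E = 0).
ΔG = 1.60 kcal/mol between the two chairs.
K = exp(ΔG/RT) with R = 1.987×10⁻³ kcal mol⁻¹ K⁻¹ and T = 273 K gives K ≈ 19.1.
Fraction in the lower-energy chair = K/(K+1) = 95.0%.

95.0%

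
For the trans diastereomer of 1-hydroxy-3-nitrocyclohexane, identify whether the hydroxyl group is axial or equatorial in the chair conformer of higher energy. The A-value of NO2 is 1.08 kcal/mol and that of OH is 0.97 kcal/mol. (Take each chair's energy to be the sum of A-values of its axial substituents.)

C1 and C3 have the same parity, so for the trans isomer the two substituents are one axial and one equatorial in each chair.
Chair I (nitro axial, hydroxyl equatorial): E = 1.08 kcal/mol.
Chair II (nitro equatorial, hydroxyl axial): E = 0.97 kcal/mol.
Chair I is the less stable (higher-energy) conformer, and in that chair the hydroxyl group is equatorial.

equatorial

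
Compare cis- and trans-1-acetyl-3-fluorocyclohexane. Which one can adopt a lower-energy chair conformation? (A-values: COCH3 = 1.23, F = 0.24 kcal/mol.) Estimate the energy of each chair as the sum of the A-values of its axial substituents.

cis

At 1,3 positions (parity same): cis → (e,e or a,a); trans → (a,e or e,a).
Best chair for cis: E = 0.00 kcal/mol; best chair for trans: E = 0.24 kcal/mol.
The cis isomer is lower by 0.24 kcal/mol.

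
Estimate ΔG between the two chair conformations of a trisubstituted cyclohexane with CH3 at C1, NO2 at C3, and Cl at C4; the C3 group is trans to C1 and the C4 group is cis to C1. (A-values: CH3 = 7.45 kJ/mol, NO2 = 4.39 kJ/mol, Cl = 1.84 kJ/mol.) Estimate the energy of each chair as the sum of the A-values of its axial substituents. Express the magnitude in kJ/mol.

Chair I (methyl axial, nitro equatorial, chloro equatorial): E = 7.45 kJ/mol.
Chair II (methyl equatorial, nitro axial, chloro axial): E = 6.23 kJ/mol.
ΔE = 7.45 − 6.23 = 1.22 kJ/mol; chair II is more stable.

1.22 kJ/mol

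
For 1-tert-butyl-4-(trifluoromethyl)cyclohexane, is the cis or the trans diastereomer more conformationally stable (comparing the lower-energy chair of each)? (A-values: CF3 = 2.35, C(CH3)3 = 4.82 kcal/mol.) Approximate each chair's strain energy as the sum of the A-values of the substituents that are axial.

At 1,4 positions (parity opposite): cis → (a,e or e,a); trans → (e,e or a,a).
Best chair for cis: E = 2.35 kcal/mol; best chair for trans: E = 0.00 kcal/mol.
The trans isomer is lower by 2.35 kcal/mol.

trans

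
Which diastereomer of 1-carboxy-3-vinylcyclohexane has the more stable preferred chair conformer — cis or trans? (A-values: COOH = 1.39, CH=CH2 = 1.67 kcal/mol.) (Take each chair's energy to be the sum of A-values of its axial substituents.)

cis

At 1,3 positions (parity same): cis → (e,e or a,a); trans → (a,e or e,a).
Best chair for cis: E = 0.00 kcal/mol; best chair for trans: E = 1.39 kcal/mol.
The cis isomer is lower by 1.39 kcal/mol.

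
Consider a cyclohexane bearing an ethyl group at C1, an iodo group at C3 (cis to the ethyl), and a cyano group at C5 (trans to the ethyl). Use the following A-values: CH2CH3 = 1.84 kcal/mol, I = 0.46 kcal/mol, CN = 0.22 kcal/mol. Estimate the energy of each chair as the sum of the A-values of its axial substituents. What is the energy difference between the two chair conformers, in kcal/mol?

2.08 kcal/mol

Chair I (ethyl axial, iodo axial, cyano equatorial): E = 2.30 kcal/mol.
Chair II (ethyl equatorial, iodo equatorial, cyano axial): E = 0.22 kcal/mol.
ΔE = 2.30 − 0.22 = 2.08 kcal/mol; chair II is more stable.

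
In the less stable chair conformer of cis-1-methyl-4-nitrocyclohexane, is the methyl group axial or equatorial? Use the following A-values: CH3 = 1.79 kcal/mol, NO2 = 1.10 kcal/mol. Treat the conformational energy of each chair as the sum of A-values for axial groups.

C1 and C4 have opposite parity, so for the cis isomer the two substituents are one axial and one equatorial in each chair.
Chair I (methyl axial, nitro equatorial): E = 1.79 kcal/mol.
Chair II (methyl equatorial, nitro axial): E = 1.10 kcal/mol.
Chair I is the less stable (higher-energy) conformer, and in that chair the methyl group is axial.

axial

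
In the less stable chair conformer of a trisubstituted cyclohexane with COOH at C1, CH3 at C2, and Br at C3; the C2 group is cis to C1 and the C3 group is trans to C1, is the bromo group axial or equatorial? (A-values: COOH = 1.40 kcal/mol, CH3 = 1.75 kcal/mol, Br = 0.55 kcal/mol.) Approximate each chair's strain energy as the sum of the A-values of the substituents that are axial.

axial

Chair I (carboxyl axial, methyl equatorial, bromo equatorial): E = 1.40 kcal/mol.
Chair II (carboxyl equatorial, methyl axial, bromo axial): E = 2.30 kcal/mol.
Chair II is the less stable (higher-energy) conformer, and in that chair the bromo group is axial.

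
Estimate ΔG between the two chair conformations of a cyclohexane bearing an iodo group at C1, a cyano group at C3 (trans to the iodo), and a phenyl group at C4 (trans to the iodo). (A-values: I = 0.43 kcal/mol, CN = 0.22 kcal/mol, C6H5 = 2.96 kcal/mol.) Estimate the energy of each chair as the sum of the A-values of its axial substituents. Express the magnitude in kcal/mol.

Chair I (iodo axial, cyano equatorial, phenyl axial): E = 3.39 kcal/mol.
Chair II (iodo equatorial, cyano axial, phenyl equatorial): E = 0.22 kcal/mol.
ΔE = 3.39 − 0.22 = 3.17 kcal/mol; chair II is more stable.

3.17 kcal/mol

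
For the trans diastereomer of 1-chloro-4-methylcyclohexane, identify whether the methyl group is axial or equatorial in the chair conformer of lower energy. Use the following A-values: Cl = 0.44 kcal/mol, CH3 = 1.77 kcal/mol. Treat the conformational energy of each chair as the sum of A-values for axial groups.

C1 and C4 have opposite parity, so for the trans isomer the two substituents are e,e in one chair and a,a in the other.
Chair I (chloro axial, methyl axial): E = 2.21 kcal/mol.
Chair II (chloro equatorial, methyl equatorial): E = 0.00 kcal/mol.
Chair II is the more stable (lower-energy) conformer, and in that chair the methyl group is equatorial.

equatorial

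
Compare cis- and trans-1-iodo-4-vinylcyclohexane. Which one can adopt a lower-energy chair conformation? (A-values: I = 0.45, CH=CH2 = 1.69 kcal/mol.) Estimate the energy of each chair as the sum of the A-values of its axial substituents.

At 1,4 positions (parity opposite): cis → (a,e or e,a); trans → (e,e or a,a).
Best chair for cis: E = 0.45 kcal/mol; best chair for trans: E = 0.00 kcal/mol.
The trans isomer is lower by 0.45 kcal/mol.

trans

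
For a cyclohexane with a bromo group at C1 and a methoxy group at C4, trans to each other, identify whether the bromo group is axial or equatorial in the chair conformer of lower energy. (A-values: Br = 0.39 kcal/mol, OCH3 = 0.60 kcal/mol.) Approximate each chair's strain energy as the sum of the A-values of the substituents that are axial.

C1 and C4 have opposite parity, so for the trans isomer the two substituents are e,e in one chair and a,a in the other.
Chair I (bromo axial, methoxy axial): E = 0.99 kcal/mol.
Chair II (bromo equatorial, methoxy equatorial): E = 0.00 kcal/mol.
Chair II is the more stable (lower-energy) conformer, and in that chair the bromo group is equatorial.

equatorial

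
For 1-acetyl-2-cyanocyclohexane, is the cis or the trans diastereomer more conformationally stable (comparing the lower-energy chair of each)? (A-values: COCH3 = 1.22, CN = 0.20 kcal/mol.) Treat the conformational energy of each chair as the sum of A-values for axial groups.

At 1,2 positions (parity opposite): cis → (a,e or e,a); trans → (e,e or a,a).
Best chair for cis: E = 0.20 kcal/mol; best chair for trans: E = 0.00 kcal/mol.
The trans isomer is lower by 0.20 kcal/mol.

trans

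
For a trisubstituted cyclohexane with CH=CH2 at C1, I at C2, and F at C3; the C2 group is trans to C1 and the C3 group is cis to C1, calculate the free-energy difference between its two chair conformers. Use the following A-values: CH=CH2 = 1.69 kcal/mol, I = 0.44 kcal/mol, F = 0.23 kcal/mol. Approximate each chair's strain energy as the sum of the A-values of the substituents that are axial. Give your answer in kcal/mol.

2.36 kcal/mol

Chair I (vinyl axial, iodo axial, fluoro axial): E = 2.36 kcal/mol.
Chair II (vinyl equatorial, iodo equatorial, fluoro equatorial): E = 0.00 kcal/mol.
ΔE = 2.36 − 0.00 = 2.36 kcal/mol; chair II is more stable.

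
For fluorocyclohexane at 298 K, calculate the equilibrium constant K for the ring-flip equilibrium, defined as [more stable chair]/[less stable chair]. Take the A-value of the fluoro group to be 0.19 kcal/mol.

One chair has the fluoro group axial (E = 0.19 kcal/mol) and the other has it equatorial (E = 0).
ΔG = 0.19 kcal/mol between the two chairs.
K = exp(ΔG/RT) with R = 1.987×10⁻³ kcal mol⁻¹ K⁻¹ and T = 298 K gives K ≈ 1.38.

K ≈ 1.38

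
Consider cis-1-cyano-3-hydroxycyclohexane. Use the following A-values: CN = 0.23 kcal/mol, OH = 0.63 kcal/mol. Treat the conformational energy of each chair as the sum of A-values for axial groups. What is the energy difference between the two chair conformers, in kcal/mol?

C1 and C3 have the same parity, so for the cis isomer the two substituents are e,e in one chair and a,a in the other.
Chair I (cyano axial, hydroxyl axial): E = 0.86 kcal/mol.
Chair II (cyano equatorial, hydroxyl equatorial): E = 0.00 kcal/mol.
ΔE = 0.86 − 0.00 = 0.86 kcal/mol; chair II is more stable.

0.86 kcal/mol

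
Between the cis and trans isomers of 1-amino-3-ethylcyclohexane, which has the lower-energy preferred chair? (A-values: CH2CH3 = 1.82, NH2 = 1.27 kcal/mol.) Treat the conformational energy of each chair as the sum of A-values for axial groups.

At 1,3 positions (parity same): cis → (e,e or a,a); trans → (a,e or e,a).
Best chair for cis: E = 0.00 kcal/mol; best chair for trans: E = 1.27 kcal/mol.
The cis isomer is lower by 1.27 kcal/mol.

cis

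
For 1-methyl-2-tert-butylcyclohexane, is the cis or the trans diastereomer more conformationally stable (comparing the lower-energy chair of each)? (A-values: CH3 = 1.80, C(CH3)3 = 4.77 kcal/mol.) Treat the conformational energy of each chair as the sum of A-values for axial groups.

trans

At 1,2 positions (parity opposite): cis → (a,e or e,a); trans → (e,e or a,a).
Best chair for cis: E = 1.80 kcal/mol; best chair for trans: E = 0.00 kcal/mol.
The trans isomer is lower by 1.80 kcal/mol.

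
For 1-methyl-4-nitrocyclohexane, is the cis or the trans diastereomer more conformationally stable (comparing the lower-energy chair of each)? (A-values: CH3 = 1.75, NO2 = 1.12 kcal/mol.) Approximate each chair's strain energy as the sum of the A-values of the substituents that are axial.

At 1,4 positions (parity opposite): cis → (a,e or e,a); trans → (e,e or a,a).
Best chair for cis: E = 1.12 kcal/mol; best chair for trans: E = 0.00 kcal/mol.
The trans isomer is lower by 1.12 kcal/mol.

trans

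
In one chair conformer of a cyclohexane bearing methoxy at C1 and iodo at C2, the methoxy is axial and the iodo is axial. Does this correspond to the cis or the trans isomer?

C1 and C2 have opposite parity, so their axial bonds point in opposite directions.
With opposite-parity carbons, two substituents on the same face are one axial and one equatorial; opposite faces give both axial or both equatorial.
Here the groups are axial/axial → opposite face → trans.

trans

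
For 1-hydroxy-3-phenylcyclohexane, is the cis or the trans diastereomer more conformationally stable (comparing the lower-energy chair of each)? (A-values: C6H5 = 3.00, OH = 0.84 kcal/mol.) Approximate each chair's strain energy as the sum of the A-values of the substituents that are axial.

cis

At 1,3 positions (parity same): cis → (e,e or a,a); trans → (a,e or e,a).
Best chair for cis: E = 0.00 kcal/mol; best chair for trans: E = 0.84 kcal/mol.
The cis isomer is lower by 0.84 kcal/mol.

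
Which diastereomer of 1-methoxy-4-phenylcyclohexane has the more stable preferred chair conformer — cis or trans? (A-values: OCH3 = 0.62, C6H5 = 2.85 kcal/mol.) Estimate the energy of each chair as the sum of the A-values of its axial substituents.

At 1,4 positions (parity opposite): cis → (a,e or e,a); trans → (e,e or a,a).
Best chair for cis: E = 0.62 kcal/mol; best chair for trans: E = 0.00 kcal/mol.
The trans isomer is lower by 0.62 kcal/mol.

trans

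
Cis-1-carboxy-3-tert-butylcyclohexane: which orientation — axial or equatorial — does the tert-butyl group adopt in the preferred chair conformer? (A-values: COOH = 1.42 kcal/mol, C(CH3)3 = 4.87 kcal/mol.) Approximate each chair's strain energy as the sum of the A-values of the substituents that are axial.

C1 and C3 have the same parity, so for the cis isomer the two substituents are e,e in one chair and a,a in the other.
Chair I (carboxyl axial, tert-butyl axial): E = 6.29 kcal/mol.
Chair II (carboxyl equatorial, tert-butyl equatorial): E = 0.00 kcal/mol.
Chair II is the more stable (lower-energy) conformer, and in that chair the tert-butyl group is equatorial.

equatorial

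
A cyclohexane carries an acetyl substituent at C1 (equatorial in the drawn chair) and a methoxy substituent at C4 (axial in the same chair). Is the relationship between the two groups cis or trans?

C1 and C4 have opposite parity, so their axial bonds point in opposite directions.
With opposite-parity carbons, two substituents on the same face are one axial and one equatorial; opposite faces give both axial or both equatorial.
Here the groups are equatorial/axial → same face → cis.

cis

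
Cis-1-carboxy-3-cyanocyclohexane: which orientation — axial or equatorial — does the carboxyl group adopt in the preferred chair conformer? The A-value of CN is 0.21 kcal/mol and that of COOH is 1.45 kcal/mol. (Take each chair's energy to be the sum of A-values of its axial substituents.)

C1 and C3 have the same parity, so for the cis isomer the two substituents are e,e in one chair and a,a in the other.
Chair I (cyano axial, carboxyl axial): E = 1.66 kcal/mol.
Chair II (cyano equatorial, carboxyl equatorial): E = 0.00 kcal/mol.
Chair II is the more stable (lower-energy) conformer, and in that chair the carboxyl group is equatorial.

equatorial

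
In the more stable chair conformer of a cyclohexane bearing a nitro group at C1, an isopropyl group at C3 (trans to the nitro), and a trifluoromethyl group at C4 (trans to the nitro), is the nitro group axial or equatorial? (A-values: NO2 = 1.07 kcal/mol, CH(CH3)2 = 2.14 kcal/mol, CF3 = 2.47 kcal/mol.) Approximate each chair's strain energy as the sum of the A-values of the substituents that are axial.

Chair I (nitro axial, isopropyl equatorial, trifluoromethyl axial): E = 3.54 kcal/mol.
Chair II (nitro equatorial, isopropyl axial, trifluoromethyl equatorial): E = 2.14 kcal/mol.
Chair II is the more stable (lower-energy) conformer, and in that chair the nitro group is equatorial.

equatorial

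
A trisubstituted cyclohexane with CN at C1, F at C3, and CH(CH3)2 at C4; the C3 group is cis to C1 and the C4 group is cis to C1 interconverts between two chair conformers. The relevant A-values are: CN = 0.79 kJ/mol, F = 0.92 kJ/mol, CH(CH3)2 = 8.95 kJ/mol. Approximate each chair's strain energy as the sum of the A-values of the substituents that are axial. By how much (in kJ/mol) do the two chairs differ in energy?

Chair I (cyano axial, fluoro axial, isopropyl equatorial): E = 1.71 kJ/mol.
Chair II (cyano equatorial, fluoro equatorial, isopropyl axial): E = 8.95 kJ/mol.
ΔE = 8.95 − 1.71 = 7.24 kJ/mol; chair I is more stable.

7.24 kJ/mol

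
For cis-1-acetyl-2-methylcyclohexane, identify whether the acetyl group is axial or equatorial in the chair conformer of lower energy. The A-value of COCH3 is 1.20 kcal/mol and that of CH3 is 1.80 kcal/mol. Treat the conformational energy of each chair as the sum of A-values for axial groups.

C1 and C2 have opposite parity, so for the cis isomer the two substituents are one axial and one equatorial in each chair.
Chair I (acetyl axial, methyl equatorial): E = 1.20 kcal/mol.
Chair II (acetyl equatorial, methyl axial): E = 1.80 kcal/mol.
Chair I is the more stable (lower-energy) conformer, and in that chair the acetyl group is axial.

axial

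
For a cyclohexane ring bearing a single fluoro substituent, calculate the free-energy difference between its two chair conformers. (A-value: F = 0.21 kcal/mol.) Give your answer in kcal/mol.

A monosubstituted cyclohexane has one chair with the fluoro group axial (E = A = 0.21 kcal/mol) and one with it equatorial (E = 0).
ΔE = 0.21 − 0 = 0.21 kcal/mol.

0.21 kcal/mol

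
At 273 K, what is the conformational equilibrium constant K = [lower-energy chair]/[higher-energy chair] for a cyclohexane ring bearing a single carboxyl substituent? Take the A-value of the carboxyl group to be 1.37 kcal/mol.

One chair has the carboxyl group axial (E = 1.37 kcal/mol) and the other has it equatorial (E = 0).
ΔG = 1.37 kcal/mol between the two chairs.
K = exp(ΔG/RT) with R = 1.987×10⁻³ kcal mol⁻¹ K⁻¹ and T = 273 K gives K ≈ 12.5.

K ≈ 12.5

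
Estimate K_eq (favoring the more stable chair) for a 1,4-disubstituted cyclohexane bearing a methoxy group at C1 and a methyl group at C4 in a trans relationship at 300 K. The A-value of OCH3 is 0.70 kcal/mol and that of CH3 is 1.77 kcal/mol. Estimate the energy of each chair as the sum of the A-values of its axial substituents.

C1 and C4 have opposite parity, so for the trans isomer the two substituents are e,e in one chair and a,a in the other.
Chair I (methoxy axial, methyl axial): E = 2.47 kcal/mol; chair II (methoxy equatorial, methyl equatorial): E = 0.00 kcal/mol.
ΔG = 2.47 kcal/mol between the two chairs.
K = exp(ΔG/RT) with R = 1.987×10⁻³ kcal mol⁻¹ K⁻¹ and T = 300 K gives K ≈ 63.

K ≈ 63.0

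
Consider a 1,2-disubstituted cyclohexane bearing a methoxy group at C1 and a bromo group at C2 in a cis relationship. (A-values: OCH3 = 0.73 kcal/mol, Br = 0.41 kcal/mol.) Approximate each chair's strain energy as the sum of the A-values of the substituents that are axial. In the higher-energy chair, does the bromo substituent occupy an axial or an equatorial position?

C1 and C2 have opposite parity, so for the cis isomer the two substituents are one axial and one equatorial in each chair.
Chair I (methoxy axial, bromo equatorial): E = 0.73 kcal/mol.
Chair II (methoxy equatorial, bromo axial): E = 0.41 kcal/mol.
Chair I is the less stable (higher-energy) conformer, and in that chair the bromo group is equatorial.

equatorial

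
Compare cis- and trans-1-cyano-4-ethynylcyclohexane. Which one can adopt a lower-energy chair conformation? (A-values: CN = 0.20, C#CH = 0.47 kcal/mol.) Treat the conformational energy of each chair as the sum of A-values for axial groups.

trans

At 1,4 positions (parity opposite): cis → (a,e or e,a); trans → (e,e or a,a).
Best chair for cis: E = 0.20 kcal/mol; best chair for trans: E = 0.00 kcal/mol.
The trans isomer is lower by 0.20 kcal/mol.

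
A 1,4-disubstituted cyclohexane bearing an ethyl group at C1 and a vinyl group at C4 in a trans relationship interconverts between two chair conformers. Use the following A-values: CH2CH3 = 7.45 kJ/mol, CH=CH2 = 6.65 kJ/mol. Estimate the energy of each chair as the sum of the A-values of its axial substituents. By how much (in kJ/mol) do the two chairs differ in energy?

14.10 kJ/mol

C1 and C4 have opposite parity, so for the trans isomer the two substituents are e,e in one chair and a,a in the other.
Chair I (ethyl axial, vinyl axial): E = 14.10 kJ/mol.
Chair II (ethyl equatorial, vinyl equatorial): E = 0.00 kJ/mol.
ΔE = 14.10 − 0.00 = 14.10 kJ/mol; chair II is more stable.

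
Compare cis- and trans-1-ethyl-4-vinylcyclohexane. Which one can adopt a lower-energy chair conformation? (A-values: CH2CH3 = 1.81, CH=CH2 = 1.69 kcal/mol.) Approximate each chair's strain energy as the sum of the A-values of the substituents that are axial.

At 1,4 positions (parity opposite): cis → (a,e or e,a); trans → (e,e or a,a).
Best chair for cis: E = 1.69 kcal/mol; best chair for trans: E = 0.00 kcal/mol.
The trans isomer is lower by 1.69 kcal/mol.

trans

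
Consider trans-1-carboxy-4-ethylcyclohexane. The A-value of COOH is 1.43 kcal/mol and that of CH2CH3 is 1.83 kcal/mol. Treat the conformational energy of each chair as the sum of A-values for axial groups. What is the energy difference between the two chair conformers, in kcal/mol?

C1 and C4 have opposite parity, so for the trans isomer the two substituents are e,e in one chair and a,a in the other.
Chair I (carboxyl axial, ethyl axial): E = 3.26 kcal/mol.
Chair II (carboxyl equatorial, ethyl equatorial): E = 0.00 kcal/mol.
ΔE = 3.26 − 0.00 = 3.26 kcal/mol; chair II is more stable.

3.26 kcal/mol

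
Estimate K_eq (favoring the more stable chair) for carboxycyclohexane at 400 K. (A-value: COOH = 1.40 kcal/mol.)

One chair has the carboxyl group axial (E = 1.40 kcal/mol) and the other has it equatorial (E = 0).
ΔG = 1.40 kcal/mol between the two chairs.
K = exp(ΔG/RT) with R = 1.987×10⁻³ kcal mol⁻¹ K⁻¹ and T = 400 K gives K ≈ 5.82.

K ≈ 5.82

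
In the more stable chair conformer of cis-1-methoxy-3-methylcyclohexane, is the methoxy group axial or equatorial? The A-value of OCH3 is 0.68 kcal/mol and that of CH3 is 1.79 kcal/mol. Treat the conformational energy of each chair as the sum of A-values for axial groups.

C1 and C3 have the same parity, so for the cis isomer the two substituents are e,e in one chair and a,a in the other.
Chair I (methoxy axial, methyl axial): E = 2.47 kcal/mol.
Chair II (methoxy equatorial, methyl equatorial): E = 0.00 kcal/mol.
Chair II is the more stable (lower-energy) conformer, and in that chair the methoxy group is equatorial.

equatorial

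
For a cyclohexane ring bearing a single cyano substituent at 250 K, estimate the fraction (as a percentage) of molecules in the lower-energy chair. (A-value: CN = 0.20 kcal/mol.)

One chair has the cyano group axial (E = 0.20 kcal/mol) and the other has it equatorial (E = 0).
ΔG = 0.20 kcal/mol between the two chairs.
K = exp(ΔG/RT) with R = 1.987×10⁻³ kcal mol⁻¹ K⁻¹ and T = 250 K gives K ≈ 1.5.
Fraction in the lower-energy chair = K/(K+1) = 59.9%.

59.9%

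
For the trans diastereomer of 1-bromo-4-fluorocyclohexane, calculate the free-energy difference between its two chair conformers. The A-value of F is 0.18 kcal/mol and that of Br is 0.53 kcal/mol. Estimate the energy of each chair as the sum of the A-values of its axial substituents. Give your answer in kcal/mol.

0.71 kcal/mol

C1 and C4 have opposite parity, so for the trans isomer the two substituents are e,e in one chair and a,a in the other.
Chair I (fluoro axial, bromo axial): E = 0.71 kcal/mol.
Chair II (fluoro equatorial, bromo equatorial): E = 0.00 kcal/mol.
ΔE = 0.71 − 0.00 = 0.71 kcal/mol; chair II is more stable.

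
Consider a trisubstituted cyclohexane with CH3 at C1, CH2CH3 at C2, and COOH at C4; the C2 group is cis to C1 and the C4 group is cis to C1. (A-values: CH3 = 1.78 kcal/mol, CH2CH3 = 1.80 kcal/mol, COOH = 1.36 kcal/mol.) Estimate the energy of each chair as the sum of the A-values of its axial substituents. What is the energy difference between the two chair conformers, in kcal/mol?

1.38 kcal/mol

Chair I (methyl axial, ethyl equatorial, carboxyl equatorial): E = 1.78 kcal/mol.
Chair II (methyl equatorial, ethyl axial, carboxyl axial): E = 3.16 kcal/mol.
ΔE = 3.16 − 1.78 = 1.38 kcal/mol; chair I is more stable.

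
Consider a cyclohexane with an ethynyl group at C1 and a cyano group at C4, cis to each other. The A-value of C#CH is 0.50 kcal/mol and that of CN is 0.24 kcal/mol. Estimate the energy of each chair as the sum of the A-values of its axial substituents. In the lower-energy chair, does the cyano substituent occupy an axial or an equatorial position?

axial

C1 and C4 have opposite parity, so for the cis isomer the two substituents are one axial and one equatorial in each chair.
Chair I (ethynyl axial, cyano equatorial): E = 0.50 kcal/mol.
Chair II (ethynyl equatorial, cyano axial): E = 0.24 kcal/mol.
Chair II is the more stable (lower-energy) conformer, and in that chair the cyano group is axial.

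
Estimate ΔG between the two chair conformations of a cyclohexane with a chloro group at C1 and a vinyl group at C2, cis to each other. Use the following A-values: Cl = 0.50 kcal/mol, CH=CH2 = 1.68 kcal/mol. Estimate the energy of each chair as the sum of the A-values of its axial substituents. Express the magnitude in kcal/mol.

C1 and C2 have opposite parity, so for the cis isomer the two substituents are one axial and one equatorial in each chair.
Chair I (chloro axial, vinyl equatorial): E = 0.50 kcal/mol.
Chair II (chloro equatorial, vinyl axial): E = 1.68 kcal/mol.
ΔE = 1.68 − 0.50 = 1.18 kcal/mol; chair I is more stable.

1.18 kcal/mol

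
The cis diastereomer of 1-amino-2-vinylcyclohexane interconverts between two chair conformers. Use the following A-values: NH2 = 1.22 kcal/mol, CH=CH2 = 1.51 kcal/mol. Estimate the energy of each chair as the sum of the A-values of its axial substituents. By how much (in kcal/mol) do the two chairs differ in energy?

0.29 kcal/mol

C1 and C2 have opposite parity, so for the cis isomer the two substituents are one axial and one equatorial in each chair.
Chair I (amino axial, vinyl equatorial): E = 1.22 kcal/mol.
Chair II (amino equatorial, vinyl axial): E = 1.51 kcal/mol.
ΔE = 1.51 − 1.22 = 0.29 kcal/mol; chair I is more stable.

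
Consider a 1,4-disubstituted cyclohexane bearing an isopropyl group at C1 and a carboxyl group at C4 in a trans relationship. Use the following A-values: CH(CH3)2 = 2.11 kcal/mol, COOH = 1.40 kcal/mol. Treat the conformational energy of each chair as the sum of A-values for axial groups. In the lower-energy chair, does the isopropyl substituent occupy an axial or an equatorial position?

C1 and C4 have opposite parity, so for the trans isomer the two substituents are e,e in one chair and a,a in the other.
Chair I (isopropyl axial, carboxyl axial): E = 3.51 kcal/mol.
Chair II (isopropyl equatorial, carboxyl equatorial): E = 0.00 kcal/mol.
Chair II is the more stable (lower-energy) conformer, and in that chair the isopropyl group is equatorial.

equatorial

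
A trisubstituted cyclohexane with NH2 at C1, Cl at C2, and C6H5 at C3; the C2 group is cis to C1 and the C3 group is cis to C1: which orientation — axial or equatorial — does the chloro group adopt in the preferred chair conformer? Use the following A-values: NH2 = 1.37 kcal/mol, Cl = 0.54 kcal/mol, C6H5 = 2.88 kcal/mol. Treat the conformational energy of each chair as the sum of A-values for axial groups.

Chair I (amino axial, chloro equatorial, phenyl axial): E = 4.25 kcal/mol.
Chair II (amino equatorial, chloro axial, phenyl equatorial): E = 0.54 kcal/mol.
Chair II is the more stable (lower-energy) conformer, and in that chair the chloro group is axial.

axial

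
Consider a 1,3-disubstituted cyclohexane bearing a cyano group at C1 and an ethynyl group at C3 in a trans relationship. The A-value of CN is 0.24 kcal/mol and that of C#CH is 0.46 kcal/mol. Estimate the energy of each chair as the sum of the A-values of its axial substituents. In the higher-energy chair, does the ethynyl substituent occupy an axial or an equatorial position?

C1 and C3 have the same parity, so for the trans isomer the two substituents are one axial and one equatorial in each chair.
Chair I (cyano axial, ethynyl equatorial): E = 0.24 kcal/mol.
Chair II (cyano equatorial, ethynyl axial): E = 0.46 kcal/mol.
Chair II is the less stable (higher-energy) conformer, and in that chair the ethynyl group is axial.

axial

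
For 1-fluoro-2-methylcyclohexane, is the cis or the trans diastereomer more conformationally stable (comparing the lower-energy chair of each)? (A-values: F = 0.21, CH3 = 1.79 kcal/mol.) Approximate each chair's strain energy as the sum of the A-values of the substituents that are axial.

At 1,2 positions (parity opposite): cis → (a,e or e,a); trans → (e,e or a,a).
Best chair for cis: E = 0.21 kcal/mol; best chair for trans: E = 0.00 kcal/mol.
The trans isomer is lower by 0.21 kcal/mol.

trans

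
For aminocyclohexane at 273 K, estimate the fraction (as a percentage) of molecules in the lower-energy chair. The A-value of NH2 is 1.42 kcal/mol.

93.2%

One chair has the amino group axial (E = 1.42 kcal/mol) and the other has it equatorial (E = 0).
ΔG = 1.42 kcal/mol between the two chairs.
K = exp(ΔG/RT) with R = 1.987×10⁻³ kcal mol⁻¹ K⁻¹ and T = 273 K gives K ≈ 13.7.
Fraction in the lower-energy chair = K/(K+1) = 93.2%.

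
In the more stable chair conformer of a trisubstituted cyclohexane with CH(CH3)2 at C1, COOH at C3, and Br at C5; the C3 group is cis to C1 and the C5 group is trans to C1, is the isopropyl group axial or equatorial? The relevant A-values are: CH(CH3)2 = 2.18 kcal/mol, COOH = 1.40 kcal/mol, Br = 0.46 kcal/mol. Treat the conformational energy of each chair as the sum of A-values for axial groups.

Chair I (isopropyl axial, carboxyl axial, bromo equatorial): E = 3.58 kcal/mol.
Chair II (isopropyl equatorial, carboxyl equatorial, bromo axial): E = 0.46 kcal/mol.
Chair II is the more stable (lower-energy) conformer, and in that chair the isopropyl group is equatorial.

equatorial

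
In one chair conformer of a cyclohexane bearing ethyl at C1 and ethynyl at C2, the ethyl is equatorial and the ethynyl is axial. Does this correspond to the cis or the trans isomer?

C1 and C2 have opposite parity, so their axial bonds point in opposite directions.
With opposite-parity carbons, two substituents on the same face are one axial and one equatorial; opposite faces give both axial or both equatorial.
Here the groups are equatorial/axial → same face → cis.

cis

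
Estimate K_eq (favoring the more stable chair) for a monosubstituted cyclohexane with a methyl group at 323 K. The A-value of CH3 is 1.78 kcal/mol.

K ≈ 16.0

One chair has the methyl group axial (E = 1.78 kcal/mol) and the other has it equatorial (E = 0).
ΔG = 1.78 kcal/mol between the two chairs.
K = exp(ΔG/RT) with R = 1.987×10⁻³ kcal mol⁻¹ K⁻¹ and T = 323 K gives K ≈ 16.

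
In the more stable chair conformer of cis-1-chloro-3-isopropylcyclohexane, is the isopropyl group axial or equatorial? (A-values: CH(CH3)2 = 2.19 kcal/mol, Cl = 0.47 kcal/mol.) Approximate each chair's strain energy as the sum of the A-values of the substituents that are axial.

C1 and C3 have the same parity, so for the cis isomer the two substituents are e,e in one chair and a,a in the other.
Chair I (isopropyl axial, chloro axial): E = 2.66 kcal/mol.
Chair II (isopropyl equatorial, chloro equatorial): E = 0.00 kcal/mol.
Chair II is the more stable (lower-energy) conformer, and in that chair the isopropyl group is equatorial.

equatorial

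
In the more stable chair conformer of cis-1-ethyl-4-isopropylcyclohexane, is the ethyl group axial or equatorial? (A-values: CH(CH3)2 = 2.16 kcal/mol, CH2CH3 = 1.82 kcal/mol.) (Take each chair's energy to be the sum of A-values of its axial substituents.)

axial

C1 and C4 have opposite parity, so for the cis isomer the two substituents are one axial and one equatorial in each chair.
Chair I (isopropyl axial, ethyl equatorial): E = 2.16 kcal/mol.
Chair II (isopropyl equatorial, ethyl axial): E = 1.82 kcal/mol.
Chair II is the more stable (lower-energy) conformer, and in that chair the ethyl group is axial.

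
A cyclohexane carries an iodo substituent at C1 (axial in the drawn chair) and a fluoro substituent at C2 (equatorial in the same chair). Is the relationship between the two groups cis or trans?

cis

C1 and C2 have opposite parity, so their axial bonds point in opposite directions.
With opposite-parity carbons, two substituents on the same face are one axial and one equatorial; opposite faces give both axial or both equatorial.
Here the groups are axial/equatorial → same face → cis.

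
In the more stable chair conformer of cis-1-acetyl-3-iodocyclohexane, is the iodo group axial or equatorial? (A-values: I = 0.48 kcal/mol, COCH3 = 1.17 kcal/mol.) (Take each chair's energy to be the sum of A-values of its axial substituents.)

equatorial

C1 and C3 have the same parity, so for the cis isomer the two substituents are e,e in one chair and a,a in the other.
Chair I (iodo axial, acetyl axial): E = 1.65 kcal/mol.
Chair II (iodo equatorial, acetyl equatorial): E = 0.00 kcal/mol.
Chair II is the more stable (lower-energy) conformer, and in that chair the iodo group is equatorial.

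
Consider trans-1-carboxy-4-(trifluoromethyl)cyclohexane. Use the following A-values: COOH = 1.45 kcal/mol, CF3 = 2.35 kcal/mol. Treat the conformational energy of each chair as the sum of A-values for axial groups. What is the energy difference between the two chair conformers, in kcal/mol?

C1 and C4 have opposite parity, so for the trans isomer the two substituents are e,e in one chair and a,a in the other.
Chair I (carboxyl axial, trifluoromethyl axial): E = 3.80 kcal/mol.
Chair II (carboxyl equatorial, trifluoromethyl equatorial): E = 0.00 kcal/mol.
ΔE = 3.80 − 0.00 = 3.80 kcal/mol; chair II is more stable.

3.80 kcal/mol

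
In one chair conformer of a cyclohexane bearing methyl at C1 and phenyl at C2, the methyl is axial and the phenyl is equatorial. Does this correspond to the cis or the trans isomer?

cis

C1 and C2 have opposite parity, so their axial bonds point in opposite directions.
With opposite-parity carbons, two substituents on the same face are one axial and one equatorial; opposite faces give both axial or both equatorial.
Here the groups are axial/equatorial → same face → cis.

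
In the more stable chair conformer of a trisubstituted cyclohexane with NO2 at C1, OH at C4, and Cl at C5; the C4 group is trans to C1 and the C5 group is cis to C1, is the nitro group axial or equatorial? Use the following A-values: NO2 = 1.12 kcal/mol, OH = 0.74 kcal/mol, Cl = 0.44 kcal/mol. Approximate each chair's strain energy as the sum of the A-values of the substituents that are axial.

equatorial

Chair I (nitro axial, hydroxyl axial, chloro axial): E = 2.30 kcal/mol.
Chair II (nitro equatorial, hydroxyl equatorial, chloro equatorial): E = 0.00 kcal/mol.
Chair II is the more stable (lower-energy) conformer, and in that chair the nitro group is equatorial.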